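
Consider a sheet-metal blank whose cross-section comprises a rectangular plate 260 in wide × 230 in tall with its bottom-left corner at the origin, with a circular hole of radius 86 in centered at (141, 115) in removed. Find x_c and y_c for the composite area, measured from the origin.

plate: A = 260 × 230 = 59800.00, centroid at (130.00, 115.00).
hole: A = −π·86² = -23235.22, centroid at (141.00, 115.00).
ΣA = 36564.78 in²
ΣAx_c = (59800.00)(130.00) + (-23235.22)(141.00) = 4497834.08 in³
ΣAy_c = (59800.00)(115.00) + (-23235.22)(115.00) = 4204949.78 in³
x_c = 4497834.08 / 36564.78 = 123.01 in
y_c = 4204949.78 / 36564.78 = 115.00 in

x_c = 123.01 in, y_c = 115.00 in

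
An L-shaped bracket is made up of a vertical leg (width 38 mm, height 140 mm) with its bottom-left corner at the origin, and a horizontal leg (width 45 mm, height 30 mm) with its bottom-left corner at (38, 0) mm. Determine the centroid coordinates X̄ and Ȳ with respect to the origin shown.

vertical leg: A = 38 × 140 = 5320.00, centroid at (19.00, 70.00).
horizontal leg: A = 45 × 30 = 1350.00, centroid at (60.50, 15.00).
ΣA = 6670.00 mm²
ΣAX̄ = (5320.00)(19.00) + (1350.00)(60.50) = 182755.00 mm³
ΣAȲ = (5320.00)(70.00) + (1350.00)(15.00) = 392650.00 mm³
X̄ = 182755.00 / 6670.00 = 27.40 mm
Ȳ = 392650.00 / 6670.00 = 58.87 mm

X̄ = 27.40 mm, Ȳ = 58.87 mm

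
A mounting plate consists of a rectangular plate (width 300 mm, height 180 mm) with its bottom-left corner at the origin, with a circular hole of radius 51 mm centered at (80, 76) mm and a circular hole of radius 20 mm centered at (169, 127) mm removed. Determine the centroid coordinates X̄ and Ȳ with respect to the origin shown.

X̄ = 162.30 mm, Ȳ = 91.52 mm

Part | A | x̄ᵢ | ȳᵢ | A·x̄ᵢ | A·ȳᵢ
plate | 54000.00 | 150.00 | 90.00 | 8100000.00 | 4860000.00
hole 1 | -8171.28 | 80.00 | 76.00 | -653702.60 | -621017.47
hole 2 | -1256.64 | 169.00 | 127.00 | -212371.66 | -159592.91
Σ | 44572.08 |  |  | 7233925.74 | 4079389.62
X̄ = 7233925.74 / 44572.08 = 162.30 mm
Ȳ = 4079389.62 / 44572.08 = 91.52 mm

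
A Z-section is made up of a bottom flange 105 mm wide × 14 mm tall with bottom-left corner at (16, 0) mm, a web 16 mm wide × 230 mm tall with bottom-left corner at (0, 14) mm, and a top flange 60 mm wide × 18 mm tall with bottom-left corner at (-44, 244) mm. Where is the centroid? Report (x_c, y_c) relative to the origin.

x_c = 18.46 mm, y_c = 121.71 mm

bottom flange: A = 105 × 14 = 1470.00, centroid at (68.50, 7.00).
web: A = 16 × 230 = 3680.00, centroid at (8.00, 129.00).
top flange: A = 60 × 18 = 1080.00, centroid at (-14.00, 253.00).
ΣA = 6230.00 mm², ΣAx_c = 115015.00 mm³, ΣAy_c = 758250.00 mm³.
x_c = 115015.00/6230.00 = 18.46 mm; y_c = 758250.00/6230.00 = 121.71 mm.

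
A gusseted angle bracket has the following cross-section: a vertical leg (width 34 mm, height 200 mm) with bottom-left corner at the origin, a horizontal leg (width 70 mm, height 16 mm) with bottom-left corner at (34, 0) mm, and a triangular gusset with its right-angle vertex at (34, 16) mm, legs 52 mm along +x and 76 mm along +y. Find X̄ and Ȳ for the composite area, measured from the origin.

Part | A | x̄ᵢ | ȳᵢ | A·x̄ᵢ | A·ȳᵢ
vertical leg | 6800.00 | 17.00 | 100.00 | 115600.00 | 680000.00
horizontal leg | 1120.00 | 69.00 | 8.00 | 77280.00 | 8960.00
gusset | 1976.00 | 51.33 | 41.33 | 101434.67 | 81674.67
Σ | 9896.00 |  |  | 294314.67 | 770634.67
X̄ = 294314.67 / 9896.00 = 29.74 mm
Ȳ = 770634.67 / 9896.00 = 77.87 mm

X̄ = 29.74 mm, Ȳ = 77.87 mm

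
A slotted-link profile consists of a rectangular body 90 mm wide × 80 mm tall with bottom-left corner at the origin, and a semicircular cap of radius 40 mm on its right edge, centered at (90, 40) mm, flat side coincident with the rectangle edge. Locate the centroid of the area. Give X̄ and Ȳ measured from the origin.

X̄ = 61.04 mm, Ȳ = 40.00 mm

rectangular body: A = 90 × 80 = 7200.00, centroid at (45.00, 40.00).
semicircular end: A = ½π·40² = 2513.27, centroid at (106.98, 40.00).
ΣA = 9713.27 mm², ΣAX̄ = 592861.34 mm³, ΣAȲ = 388530.96 mm³.
X̄ = 592861.34/9713.27 = 61.04 mm; Ȳ = 388530.96/9713.27 = 40.00 mm.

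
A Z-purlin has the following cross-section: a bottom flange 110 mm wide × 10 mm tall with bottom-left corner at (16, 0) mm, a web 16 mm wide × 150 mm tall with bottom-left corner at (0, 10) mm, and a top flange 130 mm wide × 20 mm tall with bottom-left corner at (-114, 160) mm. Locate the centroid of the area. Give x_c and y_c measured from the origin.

x_c = -4.93 mm, y_c = 106.80 mm

bottom flange: A = 110 × 10 = 1100.00, centroid at (71.00, 5.00).
web: A = 16 × 150 = 2400.00, centroid at (8.00, 85.00).
top flange: A = 130 × 20 = 2600.00, centroid at (-49.00, 170.00).
ΣA = 6100.00 mm², ΣAx_c = -30100.00 mm³, ΣAy_c = 651500.00 mm³.
x_c = -30100.00/6100.00 = -4.93 mm; y_c = 651500.00/6100.00 = 106.80 mm.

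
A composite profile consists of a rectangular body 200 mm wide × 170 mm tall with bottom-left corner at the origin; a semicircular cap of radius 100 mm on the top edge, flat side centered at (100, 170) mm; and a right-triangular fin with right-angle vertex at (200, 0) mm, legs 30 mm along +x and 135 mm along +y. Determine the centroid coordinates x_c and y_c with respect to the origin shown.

rectangular body: A = 200 × 170 = 34000.00, centroid at (100.00, 85.00).
semicircular top: A = ½π·100² = 15707.96, centroid at (100.00, 212.44).
triangular fin: A = ½·30·135 = 2025.00, centroid at (210.00, 45.00).
ΣA = 51732.96 mm²
ΣAx_c = (34000.00)(100.00) + (15707.96)(100.00) + (2025.00)(210.00) = 5396046.33 mm³
ΣAy_c = (34000.00)(85.00) + (15707.96)(212.44) + (2025.00)(45.00) = 6318145.42 mm³
x_c = 5396046.33 / 51732.96 = 104.31 mm
y_c = 6318145.42 / 51732.96 = 122.13 mm

x_c = 104.31 mm, y_c = 122.13 mm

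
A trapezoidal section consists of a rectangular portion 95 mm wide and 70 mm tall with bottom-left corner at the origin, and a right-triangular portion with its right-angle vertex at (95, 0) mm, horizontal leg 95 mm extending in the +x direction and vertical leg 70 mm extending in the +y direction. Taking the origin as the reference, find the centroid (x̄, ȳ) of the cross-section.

Part | A | x̄ᵢ | ȳᵢ | A·x̄ᵢ | A·ȳᵢ
rectangular portion | 6650.00 | 47.50 | 35.00 | 315875.00 | 232750.00
triangular portion | 3325.00 | 126.67 | 23.33 | 421166.67 | 77583.33
Σ | 9975.00 |  |  | 737041.67 | 310333.33
x̄ = 737041.67 / 9975.00 = 73.89 mm
ȳ = 310333.33 / 9975.00 = 31.11 mm

x̄ = 73.89 mm, ȳ = 31.11 mm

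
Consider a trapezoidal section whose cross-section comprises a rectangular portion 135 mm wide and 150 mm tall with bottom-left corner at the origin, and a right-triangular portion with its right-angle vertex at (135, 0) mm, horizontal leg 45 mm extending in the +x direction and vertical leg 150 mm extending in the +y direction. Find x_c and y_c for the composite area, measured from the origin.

rectangular portion: A = 135 × 150 = 20250.00, centroid at (67.50, 75.00).
triangular portion: A = ½·45·150 = 3375.00, centroid at (150.00, 50.00).
ΣA = 23625.00 mm², ΣAx_c = 1873125.00 mm³, ΣAy_c = 1687500.00 mm³.
x_c = 1873125.00/23625.00 = 79.29 mm; y_c = 1687500.00/23625.00 = 71.43 mm.

x_c = 79.29 mm, y_c = 71.43 mm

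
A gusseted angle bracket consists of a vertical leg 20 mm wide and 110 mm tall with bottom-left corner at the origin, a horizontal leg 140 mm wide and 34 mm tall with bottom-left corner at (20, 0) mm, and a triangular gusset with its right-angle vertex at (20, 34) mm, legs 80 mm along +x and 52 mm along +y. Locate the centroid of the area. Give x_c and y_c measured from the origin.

vertical leg: A = 20 × 110 = 2200.00, centroid at (10.00, 55.00).
horizontal leg: A = 140 × 34 = 4760.00, centroid at (90.00, 17.00).
gusset: A = ½·80·52 = 2080.00, centroid at (46.67, 51.33).
ΣA = 9040.00 mm²
ΣAx_c = (2200.00)(10.00) + (4760.00)(90.00) + (2080.00)(46.67) = 547466.67 mm³
ΣAy_c = (2200.00)(55.00) + (4760.00)(17.00) + (2080.00)(51.33) = 308693.33 mm³
x_c = 547466.67 / 9040.00 = 60.56 mm
y_c = 308693.33 / 9040.00 = 34.15 mm

x_c = 60.56 mm, y_c = 34.15 mm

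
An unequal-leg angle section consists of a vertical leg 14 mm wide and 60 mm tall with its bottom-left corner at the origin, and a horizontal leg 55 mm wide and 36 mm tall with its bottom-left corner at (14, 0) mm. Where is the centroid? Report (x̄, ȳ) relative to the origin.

vertical leg: A = 14 × 60 = 840.00, centroid at (7.00, 30.00).
horizontal leg: A = 55 × 36 = 1980.00, centroid at (41.50, 18.00).
ΣA = 2820.00 mm², ΣAx̄ = 88050.00 mm³, ΣAȳ = 60840.00 mm³.
x̄ = 88050.00/2820.00 = 31.22 mm; ȳ = 60840.00/2820.00 = 21.57 mm.

x̄ = 31.22 mm, ȳ = 21.57 mm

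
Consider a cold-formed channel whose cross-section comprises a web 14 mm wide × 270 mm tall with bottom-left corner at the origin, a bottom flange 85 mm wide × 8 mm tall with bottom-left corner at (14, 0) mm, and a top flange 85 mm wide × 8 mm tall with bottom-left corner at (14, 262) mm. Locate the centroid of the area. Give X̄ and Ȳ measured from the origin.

X̄ = 20.10 mm, Ȳ = 135.00 mm

web: A = 14 × 270 = 3780.00, centroid at (7.00, 135.00).
bottom flange: A = 85 × 8 = 680.00, centroid at (56.50, 4.00).
top flange: A = 85 × 8 = 680.00, centroid at (56.50, 266.00).
ΣA = 5140.00 mm²
ΣAX̄ = (3780.00)(7.00) + (680.00)(56.50) + (680.00)(56.50) = 103300.00 mm³
ΣAȲ = (3780.00)(135.00) + (680.00)(4.00) + (680.00)(266.00) = 693900.00 mm³
X̄ = 103300.00 / 5140.00 = 20.10 mm
Ȳ = 693900.00 / 5140.00 = 135.00 mm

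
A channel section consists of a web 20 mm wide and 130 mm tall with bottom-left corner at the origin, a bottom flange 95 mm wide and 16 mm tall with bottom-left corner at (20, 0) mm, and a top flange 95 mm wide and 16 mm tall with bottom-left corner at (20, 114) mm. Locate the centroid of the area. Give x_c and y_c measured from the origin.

x_c = 40.99 mm, y_c = 65.00 mm

web: A = 20 × 130 = 2600.00, centroid at (10.00, 65.00).
bottom flange: A = 95 × 16 = 1520.00, centroid at (67.50, 8.00).
top flange: A = 95 × 16 = 1520.00, centroid at (67.50, 122.00).
ΣA = 5640.00 mm², ΣAx_c = 231200.00 mm³, ΣAy_c = 366600.00 mm³.
x_c = 231200.00/5640.00 = 40.99 mm; y_c = 366600.00/5640.00 = 65.00 mm.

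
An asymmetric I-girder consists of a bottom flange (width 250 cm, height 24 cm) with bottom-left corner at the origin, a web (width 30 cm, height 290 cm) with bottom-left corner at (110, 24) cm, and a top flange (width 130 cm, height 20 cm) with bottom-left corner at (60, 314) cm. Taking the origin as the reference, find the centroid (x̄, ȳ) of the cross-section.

bottom flange: A = 250 × 24 = 6000.00, centroid at (125.00, 12.00).
web: A = 30 × 290 = 8700.00, centroid at (125.00, 169.00).
top flange: A = 130 × 20 = 2600.00, centroid at (125.00, 324.00).
ΣA = 17300.00 cm², ΣAx̄ = 2162500.00 cm³, ΣAȳ = 2384700.00 cm³.
x̄ = 2162500.00/17300.00 = 125.00 cm; ȳ = 2384700.00/17300.00 = 137.84 cm.

x̄ = 125.00 cm, ȳ = 137.84 cm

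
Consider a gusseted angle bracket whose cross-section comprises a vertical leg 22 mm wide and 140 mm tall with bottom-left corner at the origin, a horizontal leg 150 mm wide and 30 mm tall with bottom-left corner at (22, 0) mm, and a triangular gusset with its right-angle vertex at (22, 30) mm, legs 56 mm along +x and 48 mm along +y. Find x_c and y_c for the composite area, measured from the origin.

x_c = 58.83 mm, y_c = 38.65 mm

vertical leg: A = 22 × 140 = 3080.00, centroid at (11.00, 70.00).
horizontal leg: A = 150 × 30 = 4500.00, centroid at (97.00, 15.00).
gusset: A = ½·56·48 = 1344.00, centroid at (40.67, 46.00).
ΣA = 8924.00 mm²
ΣAx_c = (3080.00)(11.00) + (4500.00)(97.00) + (1344.00)(40.67) = 525036.00 mm³
ΣAy_c = (3080.00)(70.00) + (4500.00)(15.00) + (1344.00)(46.00) = 344924.00 mm³
x_c = 525036.00 / 8924.00 = 58.83 mm
y_c = 344924.00 / 8924.00 = 38.65 mm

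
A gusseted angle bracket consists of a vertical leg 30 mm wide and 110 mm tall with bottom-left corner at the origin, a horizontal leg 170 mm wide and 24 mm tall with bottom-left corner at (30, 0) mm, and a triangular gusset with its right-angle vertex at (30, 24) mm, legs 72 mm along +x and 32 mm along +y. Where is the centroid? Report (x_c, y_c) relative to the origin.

x_c = 68.09 mm, y_c = 31.69 mm

vertical leg: A = 30 × 110 = 3300.00, centroid at (15.00, 55.00).
horizontal leg: A = 170 × 24 = 4080.00, centroid at (115.00, 12.00).
gusset: A = ½·72·32 = 1152.00, centroid at (54.00, 34.67).
ΣA = 8532.00 mm²
ΣAx_c = (3300.00)(15.00) + (4080.00)(115.00) + (1152.00)(54.00) = 580908.00 mm³
ΣAy_c = (3300.00)(55.00) + (4080.00)(12.00) + (1152.00)(34.67) = 270396.00 mm³
x_c = 580908.00 / 8532.00 = 68.09 mm
y_c = 270396.00 / 8532.00 = 31.69 mm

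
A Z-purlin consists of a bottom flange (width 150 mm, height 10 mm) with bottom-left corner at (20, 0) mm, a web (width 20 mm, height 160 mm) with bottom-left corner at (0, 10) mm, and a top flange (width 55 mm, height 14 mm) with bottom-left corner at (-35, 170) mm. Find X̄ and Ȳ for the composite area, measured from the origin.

X̄ = 30.85 mm, Ȳ = 78.94 mm

Part | A | x̄ᵢ | ȳᵢ | A·x̄ᵢ | A·ȳᵢ
bottom flange | 1500.00 | 95.00 | 5.00 | 142500.00 | 7500.00
web | 3200.00 | 10.00 | 90.00 | 32000.00 | 288000.00
top flange | 770.00 | -7.50 | 177.00 | -5775.00 | 136290.00
Σ | 5470.00 |  |  | 168725.00 | 431790.00
X̄ = 168725.00 / 5470.00 = 30.85 mm
Ȳ = 431790.00 / 5470.00 = 78.94 mm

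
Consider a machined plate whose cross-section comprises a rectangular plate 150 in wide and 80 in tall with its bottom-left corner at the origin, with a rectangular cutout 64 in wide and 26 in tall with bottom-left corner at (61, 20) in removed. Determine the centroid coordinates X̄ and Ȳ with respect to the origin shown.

X̄ = 72.10 in, Ȳ = 41.13 in

plate: A = 150 × 80 = 12000.00, centroid at (75.00, 40.00).
hole: A = −(64 × 26) = -1664.00, centroid at (93.00, 33.00).
ΣA = 10336.00 in², ΣAX̄ = 745248.00 in³, ΣAȲ = 425088.00 in³.
X̄ = 745248.00/10336.00 = 72.10 in; Ȳ = 425088.00/10336.00 = 41.13 in.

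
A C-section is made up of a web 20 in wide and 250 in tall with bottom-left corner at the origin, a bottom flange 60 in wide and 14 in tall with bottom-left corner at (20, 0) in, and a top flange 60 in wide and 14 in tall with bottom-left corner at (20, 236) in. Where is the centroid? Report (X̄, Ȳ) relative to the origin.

Part | A | x̄ᵢ | ȳᵢ | A·x̄ᵢ | A·ȳᵢ
web | 5000.00 | 10.00 | 125.00 | 50000.00 | 625000.00
bottom flange | 840.00 | 50.00 | 7.00 | 42000.00 | 5880.00
top flange | 840.00 | 50.00 | 243.00 | 42000.00 | 204120.00
Σ | 6680.00 |  |  | 134000.00 | 835000.00
X̄ = 134000.00 / 6680.00 = 20.06 in
Ȳ = 835000.00 / 6680.00 = 125.00 in

X̄ = 20.06 in, Ȳ = 125.00 in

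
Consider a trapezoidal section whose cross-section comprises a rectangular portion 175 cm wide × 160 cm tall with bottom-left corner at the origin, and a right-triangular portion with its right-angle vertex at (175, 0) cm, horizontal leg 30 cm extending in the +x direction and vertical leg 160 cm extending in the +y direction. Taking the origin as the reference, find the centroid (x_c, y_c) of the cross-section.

x_c = 95.20 cm, y_c = 77.89 cm

Part | A | x̄ᵢ | ȳᵢ | A·x̄ᵢ | A·ȳᵢ
rectangular portion | 28000.00 | 87.50 | 80.00 | 2450000.00 | 2240000.00
triangular portion | 2400.00 | 185.00 | 53.33 | 444000.00 | 128000.00
Σ | 30400.00 |  |  | 2894000.00 | 2368000.00
x_c = 2894000.00 / 30400.00 = 95.20 cm
y_c = 2368000.00 / 30400.00 = 77.89 cm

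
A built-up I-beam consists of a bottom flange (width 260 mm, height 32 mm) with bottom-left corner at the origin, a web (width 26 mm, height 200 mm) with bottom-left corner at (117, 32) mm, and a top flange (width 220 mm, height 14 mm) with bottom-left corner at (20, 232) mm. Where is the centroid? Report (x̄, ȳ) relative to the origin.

bottom flange: A = 260 × 32 = 8320.00, centroid at (130.00, 16.00).
web: A = 26 × 200 = 5200.00, centroid at (130.00, 132.00).
top flange: A = 220 × 14 = 3080.00, centroid at (130.00, 239.00).
ΣA = 16600.00 mm², ΣAx̄ = 2158000.00 mm³, ΣAȳ = 1555640.00 mm³.
x̄ = 2158000.00/16600.00 = 130.00 mm; ȳ = 1555640.00/16600.00 = 93.71 mm.

x̄ = 130.00 mm, ȳ = 93.71 mm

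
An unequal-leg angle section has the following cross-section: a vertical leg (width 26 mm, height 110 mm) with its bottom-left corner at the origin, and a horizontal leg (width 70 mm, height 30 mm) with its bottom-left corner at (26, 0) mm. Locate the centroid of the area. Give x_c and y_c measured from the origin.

vertical leg: A = 26 × 110 = 2860.00, centroid at (13.00, 55.00).
horizontal leg: A = 70 × 30 = 2100.00, centroid at (61.00, 15.00).
ΣA = 4960.00 mm², ΣAx_c = 165280.00 mm³, ΣAy_c = 188800.00 mm³.
x_c = 165280.00/4960.00 = 33.32 mm; y_c = 188800.00/4960.00 = 38.06 mm.

x_c = 33.32 mm, y_c = 38.06 mm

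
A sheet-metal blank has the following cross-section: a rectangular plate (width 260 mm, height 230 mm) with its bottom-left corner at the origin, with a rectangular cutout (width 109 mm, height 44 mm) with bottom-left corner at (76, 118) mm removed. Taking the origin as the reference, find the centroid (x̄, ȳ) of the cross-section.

plate: A = 260 × 230 = 59800.00, centroid at (130.00, 115.00).
hole: A = −(109 × 44) = -4796.00, centroid at (130.50, 140.00).
ΣA = 55004.00 mm²
ΣAx̄ = (59800.00)(130.00) + (-4796.00)(130.50) = 7148122.00 mm³
ΣAȳ = (59800.00)(115.00) + (-4796.00)(140.00) = 6205560.00 mm³
x̄ = 7148122.00 / 55004.00 = 129.96 mm
ȳ = 6205560.00 / 55004.00 = 112.82 mm

x̄ = 129.96 mm, ȳ = 112.82 mm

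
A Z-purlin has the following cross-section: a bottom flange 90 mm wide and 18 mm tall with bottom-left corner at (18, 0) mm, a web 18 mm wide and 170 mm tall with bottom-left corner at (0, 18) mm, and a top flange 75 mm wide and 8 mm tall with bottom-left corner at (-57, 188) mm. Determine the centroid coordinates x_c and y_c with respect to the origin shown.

x_c = 22.33 mm, y_c = 84.27 mm

Part | A | x̄ᵢ | ȳᵢ | A·x̄ᵢ | A·ȳᵢ
bottom flange | 1620.00 | 63.00 | 9.00 | 102060.00 | 14580.00
web | 3060.00 | 9.00 | 103.00 | 27540.00 | 315180.00
top flange | 600.00 | -19.50 | 192.00 | -11700.00 | 115200.00
Σ | 5280.00 |  |  | 117900.00 | 444960.00
x_c = 117900.00 / 5280.00 = 22.33 mm
y_c = 444960.00 / 5280.00 = 84.27 mm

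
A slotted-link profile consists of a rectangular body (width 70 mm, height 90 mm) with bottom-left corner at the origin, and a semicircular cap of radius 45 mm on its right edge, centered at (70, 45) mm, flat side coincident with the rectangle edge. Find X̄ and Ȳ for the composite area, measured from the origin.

rectangular body: A = 70 × 90 = 6300.00, centroid at (35.00, 45.00).
semicircular end: A = ½π·45² = 3180.86, centroid at (89.10, 45.00).
ΣA = 9480.86 mm²
ΣAX̄ = (6300.00)(35.00) + (3180.86)(89.10) = 503910.38 mm³
ΣAȲ = (6300.00)(45.00) + (3180.86)(45.00) = 426638.82 mm³
X̄ = 503910.38 / 9480.86 = 53.15 mm
Ȳ = 426638.82 / 9480.86 = 45.00 mm

X̄ = 53.15 mm, Ȳ = 45.00 mm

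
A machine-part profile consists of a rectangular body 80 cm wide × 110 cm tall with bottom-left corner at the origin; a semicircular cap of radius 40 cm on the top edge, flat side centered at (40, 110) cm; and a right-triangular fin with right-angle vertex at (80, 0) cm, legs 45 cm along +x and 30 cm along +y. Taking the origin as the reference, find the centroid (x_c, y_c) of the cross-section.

rectangular body: A = 80 × 110 = 8800.00, centroid at (40.00, 55.00).
semicircular top: A = ½π·40² = 2513.27, centroid at (40.00, 126.98).
triangular fin: A = ½·45·30 = 675.00, centroid at (95.00, 10.00).
ΣA = 11988.27 cm²
ΣAx_c = (8800.00)(40.00) + (2513.27)(40.00) + (675.00)(95.00) = 516655.96 cm³
ΣAy_c = (8800.00)(55.00) + (2513.27)(126.98) + (675.00)(10.00) = 809876.82 cm³
x_c = 516655.96 / 11988.27 = 43.10 cm
y_c = 809876.82 / 11988.27 = 67.56 cm

x_c = 43.10 cm, y_c = 67.56 cm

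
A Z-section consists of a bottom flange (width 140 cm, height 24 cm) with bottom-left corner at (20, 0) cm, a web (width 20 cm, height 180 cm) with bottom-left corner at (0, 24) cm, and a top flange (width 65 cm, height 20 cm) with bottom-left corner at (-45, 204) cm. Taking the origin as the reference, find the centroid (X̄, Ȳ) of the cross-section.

Part | A | x̄ᵢ | ȳᵢ | A·x̄ᵢ | A·ȳᵢ
bottom flange | 3360.00 | 90.00 | 12.00 | 302400.00 | 40320.00
web | 3600.00 | 10.00 | 114.00 | 36000.00 | 410400.00
top flange | 1300.00 | -12.50 | 214.00 | -16250.00 | 278200.00
Σ | 8260.00 |  |  | 322150.00 | 728920.00
X̄ = 322150.00 / 8260.00 = 39.00 cm
Ȳ = 728920.00 / 8260.00 = 88.25 cm

X̄ = 39.00 cm, Ȳ = 88.25 cm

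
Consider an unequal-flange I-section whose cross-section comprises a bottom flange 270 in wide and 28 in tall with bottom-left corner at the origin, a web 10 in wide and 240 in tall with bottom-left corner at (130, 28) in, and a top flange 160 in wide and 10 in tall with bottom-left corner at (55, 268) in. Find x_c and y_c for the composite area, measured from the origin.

x_c = 135.00 in, y_c = 77.67 in

bottom flange: A = 270 × 28 = 7560.00, centroid at (135.00, 14.00).
web: A = 10 × 240 = 2400.00, centroid at (135.00, 148.00).
top flange: A = 160 × 10 = 1600.00, centroid at (135.00, 273.00).
ΣA = 11560.00 in², ΣAx_c = 1560600.00 in³, ΣAy_c = 897840.00 in³.
x_c = 1560600.00/11560.00 = 135.00 in; y_c = 897840.00/11560.00 = 77.67 in.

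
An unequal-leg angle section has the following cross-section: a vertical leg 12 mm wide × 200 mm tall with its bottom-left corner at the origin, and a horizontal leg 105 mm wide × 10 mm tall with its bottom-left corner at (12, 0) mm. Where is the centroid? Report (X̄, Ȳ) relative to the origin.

X̄ = 23.80 mm, Ȳ = 71.09 mm

Part | A | x̄ᵢ | ȳᵢ | A·x̄ᵢ | A·ȳᵢ
vertical leg | 2400.00 | 6.00 | 100.00 | 14400.00 | 240000.00
horizontal leg | 1050.00 | 64.50 | 5.00 | 67725.00 | 5250.00
Σ | 3450.00 |  |  | 82125.00 | 245250.00
X̄ = 82125.00 / 3450.00 = 23.80 mm
Ȳ = 245250.00 / 3450.00 = 71.09 mm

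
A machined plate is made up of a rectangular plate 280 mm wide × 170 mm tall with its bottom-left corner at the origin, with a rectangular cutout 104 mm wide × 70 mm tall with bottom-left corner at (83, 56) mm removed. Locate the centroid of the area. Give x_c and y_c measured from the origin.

x_c = 140.90 mm, y_c = 83.92 mm

plate: A = 280 × 170 = 47600.00, centroid at (140.00, 85.00).
hole: A = −(104 × 70) = -7280.00, centroid at (135.00, 91.00).
ΣA = 40320.00 mm², ΣAx_c = 5681200.00 mm³, ΣAy_c = 3383520.00 mm³.
x_c = 5681200.00/40320.00 = 140.90 mm; y_c = 3383520.00/40320.00 = 83.92 mm.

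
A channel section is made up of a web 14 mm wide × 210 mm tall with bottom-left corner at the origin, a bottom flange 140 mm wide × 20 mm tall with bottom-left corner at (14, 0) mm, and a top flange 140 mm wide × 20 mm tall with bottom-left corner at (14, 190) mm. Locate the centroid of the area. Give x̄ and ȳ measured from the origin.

web: A = 14 × 210 = 2940.00, centroid at (7.00, 105.00).
bottom flange: A = 140 × 20 = 2800.00, centroid at (84.00, 10.00).
top flange: A = 140 × 20 = 2800.00, centroid at (84.00, 200.00).
ΣA = 8540.00 mm², ΣAx̄ = 490980.00 mm³, ΣAȳ = 896700.00 mm³.
x̄ = 490980.00/8540.00 = 57.49 mm; ȳ = 896700.00/8540.00 = 105.00 mm.

x̄ = 57.49 mm, ȳ = 105.00 mm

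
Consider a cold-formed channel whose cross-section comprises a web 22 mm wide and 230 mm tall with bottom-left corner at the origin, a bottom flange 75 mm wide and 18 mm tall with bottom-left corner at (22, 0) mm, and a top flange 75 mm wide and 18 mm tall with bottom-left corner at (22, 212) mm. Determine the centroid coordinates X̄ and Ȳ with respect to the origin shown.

web: A = 22 × 230 = 5060.00, centroid at (11.00, 115.00).
bottom flange: A = 75 × 18 = 1350.00, centroid at (59.50, 9.00).
top flange: A = 75 × 18 = 1350.00, centroid at (59.50, 221.00).
ΣA = 7760.00 mm², ΣAX̄ = 216310.00 mm³, ΣAȲ = 892400.00 mm³.
X̄ = 216310.00/7760.00 = 27.88 mm; Ȳ = 892400.00/7760.00 = 115.00 mm.

X̄ = 27.88 mm, Ȳ = 115.00 mm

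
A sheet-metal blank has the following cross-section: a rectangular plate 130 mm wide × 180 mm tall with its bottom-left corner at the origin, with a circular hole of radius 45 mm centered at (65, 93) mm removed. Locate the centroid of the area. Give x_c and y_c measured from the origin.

plate: A = 130 × 180 = 23400.00, centroid at (65.00, 90.00).
hole: A = −π·45² = -6361.73, centroid at (65.00, 93.00).
ΣA = 17038.27 mm²
ΣAx_c = (23400.00)(65.00) + (-6361.73)(65.00) = 1107487.87 mm³
ΣAy_c = (23400.00)(90.00) + (-6361.73)(93.00) = 1514359.56 mm³
x_c = 1107487.87 / 17038.27 = 65.00 mm
y_c = 1514359.56 / 17038.27 = 88.88 mm

x_c = 65.00 mm, y_c = 88.88 mm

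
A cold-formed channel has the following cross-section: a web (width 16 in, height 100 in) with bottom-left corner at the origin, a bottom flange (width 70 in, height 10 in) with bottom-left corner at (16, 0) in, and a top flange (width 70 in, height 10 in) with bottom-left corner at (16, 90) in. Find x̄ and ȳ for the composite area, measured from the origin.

x̄ = 28.07 in, ȳ = 50.00 in

web: A = 16 × 100 = 1600.00, centroid at (8.00, 50.00).
bottom flange: A = 70 × 10 = 700.00, centroid at (51.00, 5.00).
top flange: A = 70 × 10 = 700.00, centroid at (51.00, 95.00).
ΣA = 3000.00 in², ΣAx̄ = 84200.00 in³, ΣAȳ = 150000.00 in³.
x̄ = 84200.00/3000.00 = 28.07 in; ȳ = 150000.00/3000.00 = 50.00 in.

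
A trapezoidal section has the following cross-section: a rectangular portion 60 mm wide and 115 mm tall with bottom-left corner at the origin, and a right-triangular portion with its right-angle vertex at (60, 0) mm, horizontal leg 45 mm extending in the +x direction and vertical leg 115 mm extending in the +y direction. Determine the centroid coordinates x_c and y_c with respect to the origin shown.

x_c = 42.27 mm, y_c = 52.27 mm

rectangular portion: A = 60 × 115 = 6900.00, centroid at (30.00, 57.50).
triangular portion: A = ½·45·115 = 2587.50, centroid at (75.00, 38.33).
ΣA = 9487.50 mm², ΣAx_c = 401062.50 mm³, ΣAy_c = 495937.50 mm³.
x_c = 401062.50/9487.50 = 42.27 mm; y_c = 495937.50/9487.50 = 52.27 mm.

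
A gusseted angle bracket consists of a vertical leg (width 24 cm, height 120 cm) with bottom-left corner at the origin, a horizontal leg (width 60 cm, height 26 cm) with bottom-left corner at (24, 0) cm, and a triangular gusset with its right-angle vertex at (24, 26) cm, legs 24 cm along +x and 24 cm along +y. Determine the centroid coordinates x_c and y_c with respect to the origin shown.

vertical leg: A = 24 × 120 = 2880.00, centroid at (12.00, 60.00).
horizontal leg: A = 60 × 26 = 1560.00, centroid at (54.00, 13.00).
gusset: A = ½·24·24 = 288.00, centroid at (32.00, 34.00).
ΣA = 4728.00 cm²
ΣAx_c = (2880.00)(12.00) + (1560.00)(54.00) + (288.00)(32.00) = 128016.00 cm³
ΣAy_c = (2880.00)(60.00) + (1560.00)(13.00) + (288.00)(34.00) = 202872.00 cm³
x_c = 128016.00 / 4728.00 = 27.08 cm
y_c = 202872.00 / 4728.00 = 42.91 cm

x_c = 27.08 cm, y_c = 42.91 cm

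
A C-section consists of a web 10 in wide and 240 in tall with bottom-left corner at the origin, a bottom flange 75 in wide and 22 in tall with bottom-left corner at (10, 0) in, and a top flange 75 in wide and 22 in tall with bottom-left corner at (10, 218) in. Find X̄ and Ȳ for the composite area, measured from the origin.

X̄ = 29.61 in, Ȳ = 120.00 in

Part | A | x̄ᵢ | ȳᵢ | A·x̄ᵢ | A·ȳᵢ
web | 2400.00 | 5.00 | 120.00 | 12000.00 | 288000.00
bottom flange | 1650.00 | 47.50 | 11.00 | 78375.00 | 18150.00
top flange | 1650.00 | 47.50 | 229.00 | 78375.00 | 377850.00
Σ | 5700.00 |  |  | 168750.00 | 684000.00
X̄ = 168750.00 / 5700.00 = 29.61 in
Ȳ = 684000.00 / 5700.00 = 120.00 in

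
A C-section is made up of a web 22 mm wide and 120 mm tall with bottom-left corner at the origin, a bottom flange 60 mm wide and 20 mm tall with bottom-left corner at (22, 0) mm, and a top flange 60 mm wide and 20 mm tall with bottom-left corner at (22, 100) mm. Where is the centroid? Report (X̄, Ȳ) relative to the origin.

Part | A | x̄ᵢ | ȳᵢ | A·x̄ᵢ | A·ȳᵢ
web | 2640.00 | 11.00 | 60.00 | 29040.00 | 158400.00
bottom flange | 1200.00 | 52.00 | 10.00 | 62400.00 | 12000.00
top flange | 1200.00 | 52.00 | 110.00 | 62400.00 | 132000.00
Σ | 5040.00 |  |  | 153840.00 | 302400.00
X̄ = 153840.00 / 5040.00 = 30.52 mm
Ȳ = 302400.00 / 5040.00 = 60.00 mm

X̄ = 30.52 mm, Ȳ = 60.00 mm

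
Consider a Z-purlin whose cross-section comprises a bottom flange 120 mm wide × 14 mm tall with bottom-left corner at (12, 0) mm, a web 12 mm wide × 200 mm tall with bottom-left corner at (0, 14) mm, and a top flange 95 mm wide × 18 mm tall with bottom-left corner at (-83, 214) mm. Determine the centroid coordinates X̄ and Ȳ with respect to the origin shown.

X̄ = 12.89 mm, Ȳ = 115.15 mm

Part | A | x̄ᵢ | ȳᵢ | A·x̄ᵢ | A·ȳᵢ
bottom flange | 1680.00 | 72.00 | 7.00 | 120960.00 | 11760.00
web | 2400.00 | 6.00 | 114.00 | 14400.00 | 273600.00
top flange | 1710.00 | -35.50 | 223.00 | -60705.00 | 381330.00
Σ | 5790.00 |  |  | 74655.00 | 666690.00
X̄ = 74655.00 / 5790.00 = 12.89 mm
Ȳ = 666690.00 / 5790.00 = 115.15 mm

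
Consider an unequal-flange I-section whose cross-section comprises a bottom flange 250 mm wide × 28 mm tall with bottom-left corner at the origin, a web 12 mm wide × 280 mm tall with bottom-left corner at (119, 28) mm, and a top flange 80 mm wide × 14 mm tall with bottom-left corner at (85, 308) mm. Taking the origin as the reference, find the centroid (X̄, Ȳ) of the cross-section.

X̄ = 125.00 mm, Ȳ = 88.44 mm

Part | A | x̄ᵢ | ȳᵢ | A·x̄ᵢ | A·ȳᵢ
bottom flange | 7000.00 | 125.00 | 14.00 | 875000.00 | 98000.00
web | 3360.00 | 125.00 | 168.00 | 420000.00 | 564480.00
top flange | 1120.00 | 125.00 | 315.00 | 140000.00 | 352800.00
Σ | 11480.00 |  |  | 1435000.00 | 1015280.00
X̄ = 1435000.00 / 11480.00 = 125.00 mm
Ȳ = 1015280.00 / 11480.00 = 88.44 mm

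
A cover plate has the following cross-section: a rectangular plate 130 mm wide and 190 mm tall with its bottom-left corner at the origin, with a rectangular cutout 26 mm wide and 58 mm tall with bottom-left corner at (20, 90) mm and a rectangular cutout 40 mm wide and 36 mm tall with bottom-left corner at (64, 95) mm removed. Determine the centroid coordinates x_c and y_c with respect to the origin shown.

x_c = 65.96 mm, y_c = 92.14 mm

plate: A = 130 × 190 = 24700.00, centroid at (65.00, 95.00).
hole 1: A = −(26 × 58) = -1508.00, centroid at (33.00, 119.00).
hole 2: A = −(40 × 36) = -1440.00, centroid at (84.00, 113.00).
ΣA = 21752.00 mm²
ΣAx_c = (24700.00)(65.00) + (-1508.00)(33.00) + (-1440.00)(84.00) = 1434776.00 mm³
ΣAy_c = (24700.00)(95.00) + (-1508.00)(119.00) + (-1440.00)(113.00) = 2004328.00 mm³
x_c = 1434776.00 / 21752.00 = 65.96 mm
y_c = 2004328.00 / 21752.00 = 92.14 mm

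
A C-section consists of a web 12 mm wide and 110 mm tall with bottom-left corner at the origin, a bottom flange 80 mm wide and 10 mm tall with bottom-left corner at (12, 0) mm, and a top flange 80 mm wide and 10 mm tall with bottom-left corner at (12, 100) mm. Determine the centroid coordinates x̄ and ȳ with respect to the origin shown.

web: A = 12 × 110 = 1320.00, centroid at (6.00, 55.00).
bottom flange: A = 80 × 10 = 800.00, centroid at (52.00, 5.00).
top flange: A = 80 × 10 = 800.00, centroid at (52.00, 105.00).
ΣA = 2920.00 mm²
ΣAx̄ = (1320.00)(6.00) + (800.00)(52.00) + (800.00)(52.00) = 91120.00 mm³
ΣAȳ = (1320.00)(55.00) + (800.00)(5.00) + (800.00)(105.00) = 160600.00 mm³
x̄ = 91120.00 / 2920.00 = 31.21 mm
ȳ = 160600.00 / 2920.00 = 55.00 mm

x̄ = 31.21 mm, ȳ = 55.00 mm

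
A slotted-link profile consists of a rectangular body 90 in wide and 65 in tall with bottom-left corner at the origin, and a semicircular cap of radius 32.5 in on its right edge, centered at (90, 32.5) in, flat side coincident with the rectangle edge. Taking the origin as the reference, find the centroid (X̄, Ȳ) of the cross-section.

X̄ = 57.99 in, Ȳ = 32.50 in

rectangular body: A = 90 × 65 = 5850.00, centroid at (45.00, 32.50).
semicircular end: A = ½π·32.5² = 1659.15, centroid at (103.79, 32.50).
ΣA = 7509.15 in², ΣAX̄ = 435459.24 in³, ΣAȲ = 244047.49 in³.
X̄ = 435459.24/7509.15 = 57.99 in; Ȳ = 244047.49/7509.15 = 32.50 in.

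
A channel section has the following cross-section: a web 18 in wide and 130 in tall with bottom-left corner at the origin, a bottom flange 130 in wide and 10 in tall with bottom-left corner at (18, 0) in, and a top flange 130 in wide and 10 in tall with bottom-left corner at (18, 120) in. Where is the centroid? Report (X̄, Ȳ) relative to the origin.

X̄ = 47.95 in, Ȳ = 65.00 in

Part | A | x̄ᵢ | ȳᵢ | A·x̄ᵢ | A·ȳᵢ
web | 2340.00 | 9.00 | 65.00 | 21060.00 | 152100.00
bottom flange | 1300.00 | 83.00 | 5.00 | 107900.00 | 6500.00
top flange | 1300.00 | 83.00 | 125.00 | 107900.00 | 162500.00
Σ | 4940.00 |  |  | 236860.00 | 321100.00
X̄ = 236860.00 / 4940.00 = 47.95 in
Ȳ = 321100.00 / 4940.00 = 65.00 in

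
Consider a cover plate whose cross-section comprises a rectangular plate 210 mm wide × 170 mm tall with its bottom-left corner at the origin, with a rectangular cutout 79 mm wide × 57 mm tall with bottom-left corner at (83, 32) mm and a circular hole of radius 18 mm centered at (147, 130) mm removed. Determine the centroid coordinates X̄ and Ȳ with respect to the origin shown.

plate: A = 210 × 170 = 35700.00, centroid at (105.00, 85.00).
hole 1: A = −(79 × 57) = -4503.00, centroid at (122.50, 60.50).
hole 2: A = −π·18² = -1017.88, centroid at (147.00, 130.00).
ΣA = 30179.12 mm²
ΣAX̄ = (35700.00)(105.00) + (-4503.00)(122.50) + (-1017.88)(147.00) = 3047254.73 mm³
ΣAȲ = (35700.00)(85.00) + (-4503.00)(60.50) + (-1017.88)(130.00) = 2629744.62 mm³
X̄ = 3047254.73 / 30179.12 = 100.97 mm
Ȳ = 2629744.62 / 30179.12 = 87.14 mm

X̄ = 100.97 mm, Ȳ = 87.14 mm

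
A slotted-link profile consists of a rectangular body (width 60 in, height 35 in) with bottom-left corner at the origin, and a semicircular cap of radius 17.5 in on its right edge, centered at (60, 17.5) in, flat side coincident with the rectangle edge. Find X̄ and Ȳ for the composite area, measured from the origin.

rectangular body: A = 60 × 35 = 2100.00, centroid at (30.00, 17.50).
semicircular end: A = ½π·17.5² = 481.06, centroid at (67.43, 17.50).
ΣA = 2581.06 in², ΣAX̄ = 95436.30 in³, ΣAȲ = 45168.49 in³.
X̄ = 95436.30/2581.06 = 36.98 in; Ȳ = 45168.49/2581.06 = 17.50 in.

X̄ = 36.98 in, Ȳ = 17.50 in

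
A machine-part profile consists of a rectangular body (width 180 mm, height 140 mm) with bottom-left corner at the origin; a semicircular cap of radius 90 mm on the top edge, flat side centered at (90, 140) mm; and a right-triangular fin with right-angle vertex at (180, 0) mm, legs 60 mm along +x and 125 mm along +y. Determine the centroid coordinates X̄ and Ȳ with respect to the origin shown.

rectangular body: A = 180 × 140 = 25200.00, centroid at (90.00, 70.00).
semicircular top: A = ½π·90² = 12723.45, centroid at (90.00, 178.20).
triangular fin: A = ½·60·125 = 3750.00, centroid at (200.00, 41.67).
ΣA = 41673.45 mm²
ΣAX̄ = (25200.00)(90.00) + (12723.45)(90.00) + (3750.00)(200.00) = 4163110.52 mm³
ΣAȲ = (25200.00)(70.00) + (12723.45)(178.20) + (3750.00)(41.67) = 4187533.03 mm³
X̄ = 4163110.52 / 41673.45 = 99.90 mm
Ȳ = 4187533.03 / 41673.45 = 100.48 mm

X̄ = 99.90 mm, Ȳ = 100.48 mm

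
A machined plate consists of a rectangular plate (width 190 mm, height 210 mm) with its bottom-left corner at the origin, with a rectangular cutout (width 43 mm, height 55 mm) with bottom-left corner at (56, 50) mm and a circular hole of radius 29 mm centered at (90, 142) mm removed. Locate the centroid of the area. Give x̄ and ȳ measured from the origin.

Part | A | x̄ᵢ | ȳᵢ | A·x̄ᵢ | A·ȳᵢ
plate | 39900.00 | 95.00 | 105.00 | 3790500.00 | 4189500.00
hole 1 | -2365.00 | 77.50 | 77.50 | -183287.50 | -183287.50
hole 2 | -2642.08 | 90.00 | 142.00 | -237787.15 | -375175.28
Σ | 34892.92 |  |  | 3369425.35 | 3631037.22
x̄ = 3369425.35 / 34892.92 = 96.56 mm
ȳ = 3631037.22 / 34892.92 = 104.06 mm

x̄ = 96.56 mm, ȳ = 104.06 mm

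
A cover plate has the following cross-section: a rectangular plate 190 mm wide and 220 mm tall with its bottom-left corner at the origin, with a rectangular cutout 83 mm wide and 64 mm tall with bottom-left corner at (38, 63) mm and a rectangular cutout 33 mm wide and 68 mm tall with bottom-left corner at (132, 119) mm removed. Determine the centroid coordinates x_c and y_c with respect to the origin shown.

x_c = 93.90 mm, y_c = 109.51 mm

Part | A | x̄ᵢ | ȳᵢ | A·x̄ᵢ | A·ȳᵢ
plate | 41800.00 | 95.00 | 110.00 | 3971000.00 | 4598000.00
hole 1 | -5312.00 | 79.50 | 95.00 | -422304.00 | -504640.00
hole 2 | -2244.00 | 148.50 | 153.00 | -333234.00 | -343332.00
Σ | 34244.00 |  |  | 3215462.00 | 3750028.00
x_c = 3215462.00 / 34244.00 = 93.90 mm
y_c = 3750028.00 / 34244.00 = 109.51 mm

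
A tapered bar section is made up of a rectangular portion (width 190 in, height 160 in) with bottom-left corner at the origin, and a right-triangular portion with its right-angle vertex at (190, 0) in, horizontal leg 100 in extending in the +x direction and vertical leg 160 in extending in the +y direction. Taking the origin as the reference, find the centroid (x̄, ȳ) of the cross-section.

rectangular portion: A = 190 × 160 = 30400.00, centroid at (95.00, 80.00).
triangular portion: A = ½·100·160 = 8000.00, centroid at (223.33, 53.33).
ΣA = 38400.00 in²
ΣAx̄ = (30400.00)(95.00) + (8000.00)(223.33) = 4674666.67 in³
ΣAȳ = (30400.00)(80.00) + (8000.00)(53.33) = 2858666.67 in³
x̄ = 4674666.67 / 38400.00 = 121.74 in
ȳ = 2858666.67 / 38400.00 = 74.44 in

x̄ = 121.74 in, ȳ = 74.44 in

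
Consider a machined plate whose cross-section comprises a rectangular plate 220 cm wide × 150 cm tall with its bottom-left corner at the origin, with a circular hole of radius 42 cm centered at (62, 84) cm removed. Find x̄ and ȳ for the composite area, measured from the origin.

plate: A = 220 × 150 = 33000.00, centroid at (110.00, 75.00).
hole: A = −π·42² = -5541.77, centroid at (62.00, 84.00).
ΣA = 27458.23 cm²
ΣAx̄ = (33000.00)(110.00) + (-5541.77)(62.00) = 3286410.29 cm³
ΣAȳ = (33000.00)(75.00) + (-5541.77)(84.00) = 2009491.37 cm³
x̄ = 3286410.29 / 27458.23 = 119.69 cm
ȳ = 2009491.37 / 27458.23 = 73.18 cm

x̄ = 119.69 cm, ȳ = 73.18 cm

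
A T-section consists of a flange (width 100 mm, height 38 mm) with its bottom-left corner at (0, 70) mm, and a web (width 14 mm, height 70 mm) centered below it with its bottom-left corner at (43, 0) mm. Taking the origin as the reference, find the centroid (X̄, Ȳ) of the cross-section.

web: A = 14 × 70 = 980.00, centroid at (50.00, 35.00).
flange: A = 100 × 38 = 3800.00, centroid at (50.00, 89.00).
ΣA = 4780.00 mm², ΣAX̄ = 239000.00 mm³, ΣAȲ = 372500.00 mm³.
X̄ = 239000.00/4780.00 = 50.00 mm; Ȳ = 372500.00/4780.00 = 77.93 mm.

X̄ = 50.00 mm, Ȳ = 77.93 mm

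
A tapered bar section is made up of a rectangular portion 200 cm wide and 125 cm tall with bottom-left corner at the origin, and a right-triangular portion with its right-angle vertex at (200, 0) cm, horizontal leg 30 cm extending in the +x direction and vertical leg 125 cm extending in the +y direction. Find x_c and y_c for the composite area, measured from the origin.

x_c = 107.67 cm, y_c = 61.05 cm

rectangular portion: A = 200 × 125 = 25000.00, centroid at (100.00, 62.50).
triangular portion: A = ½·30·125 = 1875.00, centroid at (210.00, 41.67).
ΣA = 26875.00 cm², ΣAx_c = 2893750.00 cm³, ΣAy_c = 1640625.00 cm³.
x_c = 2893750.00/26875.00 = 107.67 cm; y_c = 1640625.00/26875.00 = 61.05 cm.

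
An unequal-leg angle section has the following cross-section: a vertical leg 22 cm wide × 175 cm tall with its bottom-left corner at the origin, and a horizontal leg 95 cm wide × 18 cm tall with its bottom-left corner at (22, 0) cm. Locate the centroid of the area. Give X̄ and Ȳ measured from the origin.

vertical leg: A = 22 × 175 = 3850.00, centroid at (11.00, 87.50).
horizontal leg: A = 95 × 18 = 1710.00, centroid at (69.50, 9.00).
ΣA = 5560.00 cm²
ΣAX̄ = (3850.00)(11.00) + (1710.00)(69.50) = 161195.00 cm³
ΣAȲ = (3850.00)(87.50) + (1710.00)(9.00) = 352265.00 cm³
X̄ = 161195.00 / 5560.00 = 28.99 cm
Ȳ = 352265.00 / 5560.00 = 63.36 cm

X̄ = 28.99 cm, Ȳ = 63.36 cm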